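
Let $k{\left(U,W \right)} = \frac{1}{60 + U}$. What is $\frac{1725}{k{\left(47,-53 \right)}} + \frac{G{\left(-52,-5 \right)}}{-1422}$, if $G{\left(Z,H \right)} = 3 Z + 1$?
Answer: $\frac{262465805}{1422} \approx 1.8458 \cdot 10^{5}$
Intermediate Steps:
$G{\left(Z,H \right)} = 1 + 3 Z$
$\frac{1725}{k{\left(47,-53 \right)}} + \frac{G{\left(-52,-5 \right)}}{-1422} = \frac{1725}{\frac{1}{60 + 47}} + \frac{1 + 3 \left(-52\right)}{-1422} = \frac{1725}{\frac{1}{107}} + \left(1 - 156\right) \left(- \frac{1}{1422}\right) = 1725 \frac{1}{\frac{1}{107}} - - \frac{155}{1422} = 1725 \cdot 107 + \frac{155}{1422} = 184575 + \frac{155}{1422} = \frac{262465805}{1422}$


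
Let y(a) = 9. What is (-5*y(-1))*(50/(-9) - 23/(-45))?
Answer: 227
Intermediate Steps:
(-5*y(-1))*(50/(-9) - 23/(-45)) = (-5*9)*(50/(-9) - 23/(-45)) = -45*(50*(-⅑) - 23*(-1/45)) = -45*(-50/9 + 23/45) = -45*(-227/45) = 227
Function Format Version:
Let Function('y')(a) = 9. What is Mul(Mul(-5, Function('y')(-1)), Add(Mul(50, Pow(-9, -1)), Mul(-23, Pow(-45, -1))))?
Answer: 227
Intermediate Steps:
Mul(Mul(-5, Function('y')(-1)), Add(Mul(50, Pow(-9, -1)), Mul(-23, Pow(-45, -1)))) = Mul(Mul(-5, 9), Add(Mul(50, Pow(-9, -1)), Mul(-23, Pow(-45, -1)))) = Mul(-45, Add(Mul(50, Rational(-1, 9)), Mul(-23, Rational(-1, 45)))) = Mul(-45, Add(Rational(-50, 9), Rational(23, 45))) = Mul(-45, Rational(-227, 45)) = 227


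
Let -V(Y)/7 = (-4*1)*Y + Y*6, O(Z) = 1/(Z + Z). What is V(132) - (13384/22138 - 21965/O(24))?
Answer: 11649805876/11069 ≈ 1.0525e+6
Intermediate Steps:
O(Z) = 1/(2*Z)
V(Y) = -14*Y (V(Y) = -7*((-4*1)*Y + Y*6) = -7*(-4*Y + 6*Y) = -14*Y)
V(132) - (13384/22138 - 21965/O(24)) = -14*132 - (13384/22138 - 21965/((½)/24)) = -1848 - (13384*(1/22138) - 21965/((½)*(1/24))) = -1848 - (6692/11069 - 21965/1/48) = -1848 - (6692/11069 - 21965*48) = -1848 - (6692/11069 - 1054320) = -1848 - 1*(-11670261388/11069) = -1848 + 11670261388/11069 = 11649805876/11069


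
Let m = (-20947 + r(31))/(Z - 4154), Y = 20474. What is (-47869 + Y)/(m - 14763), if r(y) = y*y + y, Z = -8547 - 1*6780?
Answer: 533681995/287578048 ≈ 1.8558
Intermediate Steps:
Z = -15327 (Z = -8547 - 6780 = -15327)
r(y) = y + y² (r(y) = y² + y = y + y²)
m = 19955/19481 (m = (-20947 + 31*(1 + 31))/(-15327 - 4154) = (-20947 + 31*32)/(-19481) = (-20947 + 992)*(-1/19481) = -19955*(-1/19481) = 19955/19481 ≈ 1.0243)
(-47869 + Y)/(m - 14763) = (-47869 + 20474)/(19955/19481 - 14763) = -27395/(-287578048/19481) = -27395*(-19481/287578048) = 533681995/287578048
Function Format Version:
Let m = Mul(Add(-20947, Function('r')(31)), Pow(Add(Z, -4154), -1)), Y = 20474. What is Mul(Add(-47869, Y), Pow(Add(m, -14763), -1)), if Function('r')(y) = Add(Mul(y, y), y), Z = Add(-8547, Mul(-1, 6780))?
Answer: Rational(533681995, 287578048) ≈ 1.8558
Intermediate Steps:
Z = -15327 (Z = Add(-8547, -6780) = -15327)
Function('r')(y) = Add(y, Pow(y, 2)) (Function('r')(y) = Add(Pow(y, 2), y) = Add(y, Pow(y, 2)))
m = Rational(19955, 19481) (m = Mul(Add(-20947, Mul(31, Add(1, 31))), Pow(Add(-15327, -4154), -1)) = Mul(Add(-20947, Mul(31, 32)), Pow(-19481, -1)) = Mul(Add(-20947, 992), Rational(-1, 19481)) = Mul(-19955, Rational(-1, 19481)) = Rational(19955, 19481) ≈ 1.0243)
Mul(Add(-47869, Y), Pow(Add(m, -14763), -1)) = Mul(Add(-47869, 20474), Pow(Add(Rational(19955, 19481), -14763), -1)) = Mul(-27395, Pow(Rational(-287578048, 19481), -1)) = Mul(-27395, Rational(-19481, 287578048)) = Rational(533681995, 287578048)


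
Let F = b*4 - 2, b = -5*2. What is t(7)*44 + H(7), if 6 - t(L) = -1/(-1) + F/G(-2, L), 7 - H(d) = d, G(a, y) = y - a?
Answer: 1276/3 ≈ 425.33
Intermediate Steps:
H(d) = 7 - d
b = -10
F = -42 (F = -10*4 - 2 = -40 - 2 = -42)
t(L) = 5 + 42/(2 + L) (t(L) = 6 - (-1/(-1) - 42/(L - 1*(-2))) = 6 - (-1*(-1) - 42/(L + 2)) = 6 - (1 - 42/(2 + L)) = 6 + (-1 + 42/(2 + L)) = 5 + 42/(2 + L))
t(7)*44 + H(7) = ((52 + 5*7)/(2 + 7))*44 + (7 - 1*7) = ((52 + 35)/9)*44 + (7 - 7) = ((⅑)*87)*44 + 0 = (29/3)*44 + 0 = 1276/3 + 0 = 1276/3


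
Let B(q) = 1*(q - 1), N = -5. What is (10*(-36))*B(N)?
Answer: 2160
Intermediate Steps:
B(q) = -1 + q (B(q) = 1*(-1 + q) = -1 + q)
(10*(-36))*B(N) = (10*(-36))*(-1 - 5) = -360*(-6) = 2160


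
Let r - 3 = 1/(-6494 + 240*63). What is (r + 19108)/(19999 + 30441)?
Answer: 164851487/435095440 ≈ 0.37889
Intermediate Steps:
r = 25879/8626 (r = 3 + 1/(-6494 + 240*63) = 3 + 1/(-6494 + 15120) = 3 + 1/8626 = 25879/8626 ≈ 3.0001)
(r + 19108)/(19999 + 30441) = (25879/8626 + 19108)/(19999 + 30441) = (164851487/8626)/50440 = (164851487/8626)*(1/50440) = 164851487/435095440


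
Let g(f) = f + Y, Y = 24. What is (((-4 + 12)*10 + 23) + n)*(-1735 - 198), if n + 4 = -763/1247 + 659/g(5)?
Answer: -291935191/1247 ≈ -2.3411e+5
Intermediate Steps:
g(f) = 24 + f (g(f) = f + 24 = 24 + f)
n = 22586/1247 (n = -4 + (-763/1247 + 659/(24 + 5)) = -4 + (-763*1/1247 + 659/29) = -4 + (-763/1247 + 659*(1/29)) = -4 + (-763/1247 + 659/29) = -4 + 27574/1247 = 22586/1247 ≈ 18.112)
(((-4 + 12)*10 + 23) + n)*(-1735 - 198) = (((-4 + 12)*10 + 23) + 22586/1247)*(-1735 - 198) = ((8*10 + 23) + 22586/1247)*(-1933) = ((80 + 23) + 22586/1247)*(-1933) = (103 + 22586/1247)*(-1933) = (151027/1247)*(-1933) = -291935191/1247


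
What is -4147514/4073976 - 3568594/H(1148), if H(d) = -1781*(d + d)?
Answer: -37836693730/260300076309 ≈ -0.14536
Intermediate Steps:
H(d) = -3562*d
-4147514/4073976 - 3568594/H(1148) = -4147514/4073976 - 3568594/((-3562*1148)) = -4147514*1/4073976 - 3568594/(-4089176) = -2073757/2036988 - 3568594*(-1/4089176) = -2073757/2036988 + 1784297/2044588 = -37836693730/260300076309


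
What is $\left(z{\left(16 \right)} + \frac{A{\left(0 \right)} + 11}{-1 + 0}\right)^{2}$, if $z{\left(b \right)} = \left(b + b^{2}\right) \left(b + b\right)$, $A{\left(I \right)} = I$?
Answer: $75568249$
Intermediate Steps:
$z{\left(b \right)} = 2 b \left(b + b^{2}\right)$ ($z{\left(b \right)} = \left(b + b^{2}\right) 2 b = 2 b \left(b + b^{2}\right)$)
$\left(z{\left(16 \right)} + \frac{A{\left(0 \right)} + 11}{-1 + 0}\right)^{2} = \left(2 \cdot 16^{2} \left(1 + 16\right) + \frac{0 + 11}{-1 + 0}\right)^{2} = \left(2 \cdot 256 \cdot 17 + \frac{1}{-1} \cdot 11\right)^{2} = \left(8704 - 11\right)^{2} = 8693^{2} = 75568249$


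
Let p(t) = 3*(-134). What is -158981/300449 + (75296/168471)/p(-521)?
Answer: -5394832602203/10174005639279 ≈ -0.53026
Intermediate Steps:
p(t) = -402
-158981/300449 + (75296/168471)/p(-521) = -158981/300449 + (75296/168471)/(-402) = -158981*1/300449 + (75296*(1/168471))*(-1/402) = -158981/300449 + (75296/168471)*(-1/402) = -158981/300449 - 37648/33862671 = -5394832602203/10174005639279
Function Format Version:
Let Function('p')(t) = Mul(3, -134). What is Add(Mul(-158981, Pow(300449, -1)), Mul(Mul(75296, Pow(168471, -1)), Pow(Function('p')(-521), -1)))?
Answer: Rational(-5394832602203, 10174005639279) ≈ -0.53026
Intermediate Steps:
Function('p')(t) = -402
Add(Mul(-158981, Pow(300449, -1)), Mul(Mul(75296, Pow(168471, -1)), Pow(Function('p')(-521), -1))) = Add(Mul(-158981, Pow(300449, -1)), Mul(Mul(75296, Pow(168471, -1)), Pow(-402, -1))) = Add(Mul(-158981, Rational(1, 300449)), Mul(Mul(75296, Rational(1, 168471)), Rational(-1, 402))) = Add(Rational(-158981, 300449), Mul(Rational(75296, 168471), Rational(-1, 402))) = Add(Rational(-158981, 300449), Rational(-37648, 33862671)) = Rational(-5394832602203, 10174005639279)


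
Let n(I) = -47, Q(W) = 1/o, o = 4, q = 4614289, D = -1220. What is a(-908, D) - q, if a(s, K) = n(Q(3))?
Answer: -4614336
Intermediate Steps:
Q(W) = 1/4
a(s, K) = -47
a(-908, D) - q = -47 - 1*4614289 = -47 - 4614289 = -4614336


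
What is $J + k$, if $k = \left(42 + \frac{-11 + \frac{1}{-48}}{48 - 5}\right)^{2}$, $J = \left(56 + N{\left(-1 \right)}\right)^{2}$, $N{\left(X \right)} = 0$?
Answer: $\frac{20783034337}{4260096} \approx 4878.5$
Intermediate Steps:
$J = 3136$ ($J = \left(56 + 0\right)^{2} = 56^{2} = 3136$)
$k = \frac{7423373281}{4260096}$ ($k = \left(42 + \frac{-11 - \frac{1}{48}}{43}\right)^{2} = \left(42 - \frac{529}{2064}\right)^{2} = \left(\frac{86159}{2064}\right)^{2} = \frac{7423373281}{4260096} \approx 1742.5$)
$J + k = 3136 + \frac{7423373281}{4260096} = \frac{20783034337}{4260096}$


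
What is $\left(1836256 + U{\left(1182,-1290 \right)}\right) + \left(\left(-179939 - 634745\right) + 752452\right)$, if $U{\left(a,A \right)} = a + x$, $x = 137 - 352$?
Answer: $1774991$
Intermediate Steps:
$x = -215$ ($x = 137 - 352 = -215$)
$U{\left(a,A \right)} = -215 + a$ ($U{\left(a,A \right)} = a - 215 = -215 + a$)
$\left(1836256 + U{\left(1182,-1290 \right)}\right) + \left(\left(-179939 - 634745\right) + 752452\right) = \left(1836256 + \left(-215 + 1182\right)\right) + \left(\left(-179939 - 634745\right) + 752452\right) = \left(1836256 + 967\right) + \left(-814684 + 752452\right) = 1837223 - 62232 = 1774991$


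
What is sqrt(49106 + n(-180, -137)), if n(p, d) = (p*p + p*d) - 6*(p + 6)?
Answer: sqrt(107210) ≈ 327.43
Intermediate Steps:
n(p, d) = -36 + p**2 - 6*p + d*p (n(p, d) = (p**2 + d*p) - 6*(6 + p) = (p**2 + d*p) + (-36 - 6*p) = -36 + p**2 - 6*p + d*p)
sqrt(49106 + n(-180, -137)) = sqrt(49106 + (-36 + (-180)**2 - 6*(-180) - 137*(-180))) = sqrt(49106 + (-36 + 32400 + 1080 + 24660)) = sqrt(49106 + 58104) = sqrt(107210)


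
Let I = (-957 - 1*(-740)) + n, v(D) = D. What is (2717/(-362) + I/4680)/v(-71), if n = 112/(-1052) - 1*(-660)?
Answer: 550337693/5272508280 ≈ 0.10438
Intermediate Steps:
n = 173552/263 (n = 112*(-1/1052) + 660 = -28/263 + 660 = 173552/263 ≈ 659.89)
I = 116481/263 (I = (-957 - 1*(-740)) + 173552/263 = (-957 + 740) + 173552/263 = -217 + 173552/263 = 116481/263 ≈ 442.89)
(2717/(-362) + I/4680)/v(-71) = (2717/(-362) + (116481/263)/4680)/(-71) = (2717*(-1/362) + (116481/263)*(1/4680))*(-1/71) = (-2717/362 + 38827/410280)*(-1/71) = -550337693/74260680*(-1/71) = 550337693/5272508280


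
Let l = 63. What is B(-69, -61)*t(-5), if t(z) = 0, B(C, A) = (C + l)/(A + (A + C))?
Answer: 0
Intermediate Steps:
B(C, A) = (63 + C)/(C + 2*A) (B(C, A) = (C + 63)/(A + (A + C)) = (63 + C)/(C + 2*A))
B(-69, -61)*t(-5) = ((63 - 69)/(-69 + 2*(-61)))*0 = (-6/(-69 - 122))*0 = (-6/(-191))*0 = -1/191*(-6)*0 = (6/191)*0 = 0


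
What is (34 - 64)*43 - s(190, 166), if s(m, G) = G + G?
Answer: -1622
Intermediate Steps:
s(m, G) = 2*G
(34 - 64)*43 - s(190, 166) = (34 - 64)*43 - 2*166 = -30*43 - 1*332 = -1290 - 332 = -1622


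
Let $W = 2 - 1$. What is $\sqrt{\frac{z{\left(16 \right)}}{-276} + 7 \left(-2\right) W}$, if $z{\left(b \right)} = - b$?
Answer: $\frac{i \sqrt{66378}}{69} \approx 3.7339 i$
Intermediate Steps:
$W = 1$ ($W = 2 - 1 = 1$)
$\sqrt{\frac{z{\left(16 \right)}}{-276} + 7 \left(-2\right) W} = \sqrt{\frac{\left(-1\right) 16}{-276} + 7 \left(-2\right) 1} = \sqrt{\left(-16\right) \left(- \frac{1}{276}\right) - 14} = \sqrt{\frac{4}{69} - 14} = \sqrt{- \frac{962}{69}} = \frac{i \sqrt{66378}}{69}$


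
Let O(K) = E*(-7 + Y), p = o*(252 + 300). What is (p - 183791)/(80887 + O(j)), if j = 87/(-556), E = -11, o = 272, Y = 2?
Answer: -33647/80942 ≈ -0.41569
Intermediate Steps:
p = 150144 (p = 272*(252 + 300) = 272*552 = 150144)
j = -87/556 (j = 87*(-1/556) = -87/556 ≈ -0.15647)
O(K) = 55 (O(K) = -11*(-7 + 2) = -11*(-5) = 55)
(p - 183791)/(80887 + O(j)) = (150144 - 183791)/(80887 + 55) = -33647/80942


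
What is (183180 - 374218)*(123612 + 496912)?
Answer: -118543663912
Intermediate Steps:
(183180 - 374218)*(123612 + 496912) = -191038*620524 = -118543663912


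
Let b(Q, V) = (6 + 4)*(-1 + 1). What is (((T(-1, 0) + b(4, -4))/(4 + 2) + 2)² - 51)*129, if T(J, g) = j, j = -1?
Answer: -73745/12 ≈ -6145.4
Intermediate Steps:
T(J, g) = -1
b(Q, V) = 0 (b(Q, V) = 10*0 = 0)
(((T(-1, 0) + b(4, -4))/(4 + 2) + 2)² - 51)*129 = (((-1 + 0)/(4 + 2) + 2)² - 51)*129 = ((-1/6 + 2)² - 51)*129 = ((-1*⅙ + 2)² - 51)*129 = ((-⅙ + 2)² - 51)*129 = ((11/6)² - 51)*129 = (121/36 - 51)*129 = -1715/36*129 = -73745/12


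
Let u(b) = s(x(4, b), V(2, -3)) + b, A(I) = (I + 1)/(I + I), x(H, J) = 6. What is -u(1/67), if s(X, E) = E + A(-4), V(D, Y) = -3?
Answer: 1399/536 ≈ 2.6101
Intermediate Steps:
A(I) = (1 + I)/(2*I) (A(I) = (1 + I)/((2*I)) = (1 + I)*(1/(2*I)) = (1 + I)/(2*I))
s(X, E) = 3/8 + E (s(X, E) = E + (½)*(1 - 4)/(-4) = E + (½)*(-¼)*(-3) = E + 3/8 = 3/8 + E)
u(b) = -21/8 + b (u(b) = (3/8 - 3) + b = -21/8 + b)
-u(1/67) = -(-21/8 + 1/67) = -1*(-1399/536) = 1399/536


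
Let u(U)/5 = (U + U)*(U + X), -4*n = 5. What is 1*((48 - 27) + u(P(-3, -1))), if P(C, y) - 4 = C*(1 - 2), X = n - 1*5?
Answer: 147/2 ≈ 73.500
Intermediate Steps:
n = -5/4 (n = -¼*5 = -5/4 ≈ -1.2500)
X = -25/4 (X = -5/4 - 1*5 = -5/4 - 5 = -25/4 ≈ -6.2500)
P(C, y) = 4 - C (P(C, y) = 4 + C*(1 - 2) = 4 + C*(-1) = 4 - C)
u(U) = 10*U*(-25/4 + U) (u(U) = 5*((U + U)*(U - 25/4)) = 5*((2*U)*(-25/4 + U)) = 5*(2*U*(-25/4 + U)) = 10*U*(-25/4 + U))
1*((48 - 27) + u(P(-3, -1))) = 1*((48 - 27) + 5*(4 - 1*(-3))*(-25 + 4*(4 - 1*(-3)))/2) = 1*(21 + 5*(4 + 3)*(-25 + 4*(4 + 3))/2) = 1*(21 + (5/2)*7*(-25 + 4*7)) = 1*(21 + (5/2)*7*(-25 + 28)) = 1*(21 + (5/2)*7*3) = 1*(21 + 105/2) = 1*(147/2) = 147/2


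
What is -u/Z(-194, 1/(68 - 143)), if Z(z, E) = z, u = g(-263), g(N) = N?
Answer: -263/194 ≈ -1.3557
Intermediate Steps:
u = -263
-u/Z(-194, 1/(68 - 143)) = -(-263)/(-194) = -(-263)*(-1)/194 = -1*263/194 = -263/194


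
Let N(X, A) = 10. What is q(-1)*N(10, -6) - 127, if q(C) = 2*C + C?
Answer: -157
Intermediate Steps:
q(C) = 3*C
q(-1)*N(10, -6) - 127 = (3*(-1))*10 - 127 = -3*10 - 127 = -30 - 127 = -157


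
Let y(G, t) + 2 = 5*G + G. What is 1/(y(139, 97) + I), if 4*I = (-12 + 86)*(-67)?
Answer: -2/815 ≈ -0.0024540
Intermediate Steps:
y(G, t) = -2 + 6*G (y(G, t) = -2 + (5*G + G) = -2 + 6*G)
I = -2479/2 (I = ((-12 + 86)*(-67))/4 = (74*(-67))/4 = (¼)*(-4958) = -2479/2 ≈ -1239.5)
1/(y(139, 97) + I) = 1/((-2 + 6*139) - 2479/2) = 1/((-2 + 834) - 2479/2) = 1/(832 - 2479/2) = 1/(-815/2) = -2/815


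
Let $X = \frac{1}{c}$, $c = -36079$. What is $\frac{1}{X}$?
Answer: $-36079$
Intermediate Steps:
$X = - \frac{1}{36079}$ ($X = \frac{1}{-36079} = - \frac{1}{36079} \approx -2.7717 \cdot 10^{-5}$)
$\frac{1}{X} = \frac{1}{- \frac{1}{36079}} = -36079$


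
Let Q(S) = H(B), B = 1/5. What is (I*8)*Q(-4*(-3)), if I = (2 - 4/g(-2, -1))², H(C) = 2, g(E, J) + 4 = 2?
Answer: 256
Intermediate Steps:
g(E, J) = -2 (g(E, J) = -4 + 2 = -2)
B = ⅕ ≈ 0.20000
Q(S) = 2
I = 16 (I = (2 - 4/(-2))² = (2 - 4*(-½))² = (2 + 2)² = 4² = 16)
(I*8)*Q(-4*(-3)) = (16*8)*2 = 128*2 = 256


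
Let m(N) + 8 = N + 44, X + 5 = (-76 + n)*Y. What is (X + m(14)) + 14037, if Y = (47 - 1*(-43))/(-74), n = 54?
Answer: 522024/37 ≈ 14109.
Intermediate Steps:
Y = -45/37 (Y = (47 + 43)*(-1/74) = 90*(-1/74) = -45/37 ≈ -1.2162)
X = 805/37 (X = -5 + (-76 + 54)*(-45/37) = -5 - 22*(-45/37) = -5 + 990/37 = 805/37 ≈ 21.757)
m(N) = 36 + N (m(N) = -8 + (N + 44) = -8 + (44 + N) = 36 + N)
(X + m(14)) + 14037 = (805/37 + (36 + 14)) + 14037 = (805/37 + 50) + 14037 = 2655/37 + 14037 = 522024/37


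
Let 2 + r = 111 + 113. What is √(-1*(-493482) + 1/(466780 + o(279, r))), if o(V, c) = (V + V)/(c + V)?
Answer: √2998684745252414211994/77952446 ≈ 702.48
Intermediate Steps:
r = 222 (r = -2 + (111 + 113) = -2 + 224 = 222)
o(V, c) = 2*V/(V + c) (o(V, c) = (2*V)/(V + c) = 2*V/(V + c))
√(-1*(-493482) + 1/(466780 + o(279, r))) = √(-1*(-493482) + 1/(466780 + 2*279/(279 + 222))) = √(493482 + 1/(466780 + 2*279/501)) = √(493482 + 1/(466780 + 2*279*(1/501))) = √(493482 + 1/(466780 + 186/167)) = √(493482 + 1/(77952446/167)) = √(493482 + 167/77952446) = √(38468128957139/77952446) = √2998684745252414211994/77952446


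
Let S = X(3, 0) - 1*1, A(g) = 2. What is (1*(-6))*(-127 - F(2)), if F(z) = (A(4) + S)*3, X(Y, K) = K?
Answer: 780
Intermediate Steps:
S = -1 (S = 0 - 1*1 = 0 - 1 = -1)
F(z) = 3 (F(z) = (2 - 1)*3 = 1*3 = 3)
(1*(-6))*(-127 - F(2)) = (1*(-6))*(-127 - 1*3) = -6*(-127 - 3) = -6*(-130) = 780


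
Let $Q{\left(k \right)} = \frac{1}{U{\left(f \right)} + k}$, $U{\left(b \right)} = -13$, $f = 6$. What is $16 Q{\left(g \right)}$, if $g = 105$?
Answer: $\frac{4}{23} \approx 0.17391$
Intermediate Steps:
$Q{\left(k \right)} = \frac{1}{-13 + k}$
$16 Q{\left(g \right)} = \frac{16}{-13 + 105} = \frac{16}{92} = 16 \cdot \frac{1}{92} = \frac{4}{23}$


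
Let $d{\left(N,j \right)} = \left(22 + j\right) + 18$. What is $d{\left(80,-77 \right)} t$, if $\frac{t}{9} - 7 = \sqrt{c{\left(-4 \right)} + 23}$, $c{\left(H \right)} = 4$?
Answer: $-2331 - 999 \sqrt{3} \approx -4061.3$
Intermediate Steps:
$d{\left(N,j \right)} = 40 + j$
$t = 63 + 27 \sqrt{3}$ ($t = 63 + 9 \sqrt{4 + 23} = 63 + 9 \sqrt{27} = 63 + 9 \cdot 3 \sqrt{3} = 63 + 27 \sqrt{3} \approx 109.77$)
$d{\left(80,-77 \right)} t = \left(40 - 77\right) \left(63 + 27 \sqrt{3}\right) = - 37 \left(63 + 27 \sqrt{3}\right) = -2331 - 999 \sqrt{3}$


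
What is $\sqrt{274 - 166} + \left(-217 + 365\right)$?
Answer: $148 + 6 \sqrt{3} \approx 158.39$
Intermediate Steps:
$\sqrt{274 - 166} + \left(-217 + 365\right) = \sqrt{108} + 148 = 6 \sqrt{3} + 148 = 148 + 6 \sqrt{3}$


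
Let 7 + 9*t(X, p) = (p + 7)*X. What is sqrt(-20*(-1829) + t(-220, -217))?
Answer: sqrt(375413)/3 ≈ 204.24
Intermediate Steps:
t(X, p) = -7/9 + X*(7 + p)/9 (t(X, p) = -7/9 + ((p + 7)*X)/9 = -7/9 + ((7 + p)*X)/9 = -7/9 + (X*(7 + p))/9 = -7/9 + X*(7 + p)/9)
sqrt(-20*(-1829) + t(-220, -217)) = sqrt(-20*(-1829) + (-7/9 + (7/9)*(-220) + (1/9)*(-220)*(-217))) = sqrt(36580 + (-7/9 - 1540/9 + 47740/9)) = sqrt(36580 + 46193/9) = sqrt(375413/9) = sqrt(375413)/3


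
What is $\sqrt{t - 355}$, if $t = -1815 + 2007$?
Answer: $i \sqrt{163} \approx 12.767 i$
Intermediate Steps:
$t = 192$
$\sqrt{t - 355} = \sqrt{192 - 355} = \sqrt{-163} = i \sqrt{163}$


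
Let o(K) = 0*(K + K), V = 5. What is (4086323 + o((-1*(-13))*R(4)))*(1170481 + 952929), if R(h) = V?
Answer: 8676939121430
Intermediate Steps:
R(h) = 5
o(K) = 0 (o(K) = 0*(2*K) = 0)
(4086323 + o((-1*(-13))*R(4)))*(1170481 + 952929) = (4086323 + 0)*(1170481 + 952929) = 4086323*2123410 = 8676939121430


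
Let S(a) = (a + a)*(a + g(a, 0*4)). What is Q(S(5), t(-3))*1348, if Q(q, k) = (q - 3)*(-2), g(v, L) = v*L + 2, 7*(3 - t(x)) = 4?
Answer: -180632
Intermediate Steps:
t(x) = 17/7 (t(x) = 3 - ⅐*4 = 3 - 4/7 = 17/7)
g(v, L) = 2 + L*v (g(v, L) = L*v + 2 = 2 + L*v)
S(a) = 2*a*(2 + a) (S(a) = (a + a)*(a + (2 + (0*4)*a)) = (2*a)*(a + (2 + 0*a)) = (2*a)*(a + (2 + 0)) = (2*a)*(a + 2) = (2*a)*(2 + a) = 2*a*(2 + a))
Q(q, k) = 6 - 2*q (Q(q, k) = (-3 + q)*(-2) = 6 - 2*q)
Q(S(5), t(-3))*1348 = (6 - 4*5*(2 + 5))*1348 = (6 - 4*5*7)*1348 = (6 - 2*70)*1348 = (6 - 140)*1348 = -134*1348 = -180632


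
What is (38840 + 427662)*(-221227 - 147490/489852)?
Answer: -12638546345455697/122463 ≈ -1.0320e+11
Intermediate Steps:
(38840 + 427662)*(-221227 - 147490/489852) = 466502*(-221227 - 147490*1/489852) = 466502*(-221227 - 73745/244926) = 466502*(-54184317947/244926) = -12638546345455697/122463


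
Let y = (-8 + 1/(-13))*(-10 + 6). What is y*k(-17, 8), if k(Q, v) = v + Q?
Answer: -3780/13 ≈ -290.77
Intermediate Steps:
k(Q, v) = Q + v
y = 420/13 (y = (-8 - 1/13)*(-4) = -105/13*(-4) = 420/13 ≈ 32.308)
y*k(-17, 8) = 420*(-17 + 8)/13 = (420/13)*(-9) = -3780/13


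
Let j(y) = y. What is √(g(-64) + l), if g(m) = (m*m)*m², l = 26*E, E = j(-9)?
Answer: √16776982 ≈ 4096.0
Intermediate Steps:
E = -9
l = -234 (l = 26*(-9) = -234)
g(m) = m⁴ (g(m) = m²*m² = m⁴)
√(g(-64) + l) = √((-64)⁴ - 234) = √(16777216 - 234) = √16776982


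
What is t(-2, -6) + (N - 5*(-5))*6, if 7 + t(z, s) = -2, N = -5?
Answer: 111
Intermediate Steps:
t(z, s) = -9 (t(z, s) = -7 - 2 = -9)
t(-2, -6) + (N - 5*(-5))*6 = -9 + (-5 - 5*(-5))*6 = -9 + (-5 + 25)*6 = -9 + 20*6 = -9 + 120 = 111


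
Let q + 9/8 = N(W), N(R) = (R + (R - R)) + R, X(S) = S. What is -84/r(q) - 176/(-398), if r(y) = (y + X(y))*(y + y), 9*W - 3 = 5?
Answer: -21469544/439591 ≈ -48.840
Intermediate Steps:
W = 8/9 (W = ⅓ + (⅑)*5 = ⅓ + 5/9 = 8/9 ≈ 0.88889)
N(R) = 2*R (N(R) = (R + 0) + R = R + R = 2*R)
q = 47/72 (q = -9/8 + 2*(8/9) = -9/8 + 16/9 = 47/72 ≈ 0.65278)
r(y) = 4*y² (r(y) = (y + y)*(y + y) = (2*y)*(2*y) = 4*y²)
-84/r(q) - 176/(-398) = -84/(4*(47/72)²) - 176/(-398) = -84/(4*(2209/5184)) - 176*(-1/398) = -84/2209/1296 + 88/199 = -84*1296/2209 + 88/199 = -108864/2209 + 88/199 = -21469544/439591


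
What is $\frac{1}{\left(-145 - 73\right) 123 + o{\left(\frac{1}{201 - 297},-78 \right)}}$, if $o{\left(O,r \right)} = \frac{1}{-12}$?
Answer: $- \frac{12}{321769} \approx -3.7294 \cdot 10^{-5}$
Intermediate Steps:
$o{\left(O,r \right)} = - \frac{1}{12}$
$\frac{1}{\left(-145 - 73\right) 123 + o{\left(\frac{1}{201 - 297},-78 \right)}} = \frac{1}{\left(-145 - 73\right) 123 - \frac{1}{12}} = \frac{1}{\left(-218\right) 123 - \frac{1}{12}} = \frac{1}{-26814 - \frac{1}{12}} = \frac{1}{- \frac{321769}{12}} = - \frac{12}{321769}$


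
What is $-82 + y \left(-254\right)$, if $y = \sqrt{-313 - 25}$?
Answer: $-82 - 3302 i \sqrt{2} \approx -82.0 - 4669.7 i$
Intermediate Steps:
$y = 13 i \sqrt{2}$ ($y = \sqrt{-338} = 13 i \sqrt{2} \approx 18.385 i$)
$-82 + y \left(-254\right) = -82 + 13 i \sqrt{2} \left(-254\right) = -82 - 3302 i \sqrt{2}$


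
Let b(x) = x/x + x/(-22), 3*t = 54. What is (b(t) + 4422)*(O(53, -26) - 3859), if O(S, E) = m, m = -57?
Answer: -17317264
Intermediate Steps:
O(S, E) = -57
t = 18 (t = (⅓)*54 = 18)
b(x) = 1 - x/22 (b(x) = 1 + x*(-1/22) = 1 - x/22)
(b(t) + 4422)*(O(53, -26) - 3859) = ((1 - 1/22*18) + 4422)*(-57 - 3859) = ((1 - 9/11) + 4422)*(-3916) = (2/11 + 4422)*(-3916) = (48644/11)*(-3916) = -17317264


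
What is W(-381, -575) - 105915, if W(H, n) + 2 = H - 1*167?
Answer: -106465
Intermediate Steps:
W(H, n) = -169 + H (W(H, n) = -2 + (H - 1*167) = -2 + (H - 167) = -2 + (-167 + H) = -169 + H)
W(-381, -575) - 105915 = (-169 - 381) - 105915 = -550 - 105915 = -106465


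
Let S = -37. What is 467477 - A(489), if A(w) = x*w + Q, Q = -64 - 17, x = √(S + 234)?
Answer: 467558 - 489*√197 ≈ 4.6069e+5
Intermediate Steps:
x = √197 (x = √(-37 + 234) = √197 ≈ 14.036)
Q = -81
A(w) = -81 + w*√197 (A(w) = √197*w - 81 = w*√197 - 81 = -81 + w*√197)
467477 - A(489) = 467477 - (-81 + 489*√197) = 467477 + (81 - 489*√197) = 467558 - 489*√197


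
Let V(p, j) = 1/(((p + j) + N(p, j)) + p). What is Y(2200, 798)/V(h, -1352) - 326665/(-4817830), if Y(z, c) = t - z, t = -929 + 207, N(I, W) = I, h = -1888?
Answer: 19753827666965/963566 ≈ 2.0501e+7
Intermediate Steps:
t = -722
Y(z, c) = -722 - z
V(p, j) = 1/(j + 3*p) (V(p, j) = 1/(((p + j) + p) + p) = 1/(((j + p) + p) + p) = 1/((j + 2*p) + p) = 1/(j + 3*p))
Y(2200, 798)/V(h, -1352) - 326665/(-4817830) = (-722 - 1*2200)/(1/(-1352 + 3*(-1888))) - 326665/(-4817830) = (-722 - 2200)/(1/(-1352 - 5664)) - 326665*(-1/4817830) = -2922/(1/(-7016)) + 65333/963566 = -2922/(-1/7016) + 65333/963566 = -2922*(-7016) + 65333/963566 = 20500752 + 65333/963566 = 19753827666965/963566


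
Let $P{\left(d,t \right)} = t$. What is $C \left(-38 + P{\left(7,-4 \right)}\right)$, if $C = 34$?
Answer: $-1428$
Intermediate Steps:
$C \left(-38 + P{\left(7,-4 \right)}\right) = 34 \left(-38 - 4\right) = 34 \left(-42\right) = -1428$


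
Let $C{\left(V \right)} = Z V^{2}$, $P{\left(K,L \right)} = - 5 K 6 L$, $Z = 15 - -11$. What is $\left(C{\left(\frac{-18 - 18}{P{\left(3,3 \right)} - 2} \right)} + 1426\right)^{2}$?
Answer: $\frac{10876573141225}{5345344} \approx 2.0348 \cdot 10^{6}$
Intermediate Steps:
$Z = 26$ ($Z = 15 + 11 = 26$)
$P{\left(K,L \right)} = - 30 K L$ ($P{\left(K,L \right)} = - 5 \cdot 6 K L = - 30 K L$)
$C{\left(V \right)} = 26 V^{2}$
$\left(C{\left(\frac{-18 - 18}{P{\left(3,3 \right)} - 2} \right)} + 1426\right)^{2} = \left(26 \left(\frac{-18 - 18}{\left(-30\right) 3 \cdot 3 - 2}\right)^{2} + 1426\right)^{2} = \left(26 \left(- \frac{36}{-270 - 2}\right)^{2} + 1426\right)^{2} = \left(26 \left(- \frac{36}{-272}\right)^{2} + 1426\right)^{2} = \left(26 \left(\left(-36\right) \left(- \frac{1}{272}\right)\right)^{2} + 1426\right)^{2} = \left(26 \left(\frac{9}{68}\right)^{2} + 1426\right)^{2} = \left(26 \cdot \frac{81}{4624} + 1426\right)^{2} = \left(\frac{1053}{2312} + 1426\right)^{2} = \left(\frac{3297965}{2312}\right)^{2} = \frac{10876573141225}{5345344}$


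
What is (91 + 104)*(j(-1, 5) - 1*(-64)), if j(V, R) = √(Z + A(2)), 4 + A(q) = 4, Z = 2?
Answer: 12480 + 195*√2 ≈ 12756.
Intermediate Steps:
A(q) = 0 (A(q) = -4 + 4 = 0)
j(V, R) = √2 (j(V, R) = √(2 + 0) = √2)
(91 + 104)*(j(-1, 5) - 1*(-64)) = (91 + 104)*(√2 - 1*(-64)) = 195*(√2 + 64) = 195*(64 + √2) = 12480 + 195*√2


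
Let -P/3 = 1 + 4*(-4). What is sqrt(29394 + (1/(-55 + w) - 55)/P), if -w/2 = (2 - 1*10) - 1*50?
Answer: 2*sqrt(6152092170)/915 ≈ 171.44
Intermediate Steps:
P = 45 (P = -3*(1 + 4*(-4)) = -3*(1 - 16) = -3*(-15) = 45)
w = 116 (w = -2*((2 - 1*10) - 1*50) = -2*((2 - 10) - 50) = -2*(-8 - 50) = -2*(-58) = 116)
sqrt(29394 + (1/(-55 + w) - 55)/P) = sqrt(29394 + (1/(-55 + 116) - 55)/45) = sqrt(29394 + (1/61 - 55)/45) = sqrt(29394 + (1/45)*(-3354/61)) = sqrt(29394 - 1118/915) = sqrt(26894392/915) = 2*sqrt(6152092170)/915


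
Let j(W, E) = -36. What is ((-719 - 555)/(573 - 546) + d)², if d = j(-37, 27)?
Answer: 5044516/729 ≈ 6919.8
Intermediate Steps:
d = -36
((-719 - 555)/(573 - 546) + d)² = ((-719 - 555)/(573 - 546) - 36)² = (-1274/27 - 36)² = (-2246/27)² = 5044516/729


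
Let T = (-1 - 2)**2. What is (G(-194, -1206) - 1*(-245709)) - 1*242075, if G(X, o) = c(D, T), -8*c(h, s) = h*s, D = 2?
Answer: 14527/4 ≈ 3631.8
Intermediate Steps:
T = 9 (T = (-3)**2 = 9)
c(h, s) = -h*s/8
G(X, o) = -9/4 (G(X, o) = -1/8*2*9 = -9/4)
(G(-194, -1206) - 1*(-245709)) - 1*242075 = (-9/4 - 1*(-245709)) - 1*242075 = (-9/4 + 245709) - 242075 = 982827/4 - 242075 = 14527/4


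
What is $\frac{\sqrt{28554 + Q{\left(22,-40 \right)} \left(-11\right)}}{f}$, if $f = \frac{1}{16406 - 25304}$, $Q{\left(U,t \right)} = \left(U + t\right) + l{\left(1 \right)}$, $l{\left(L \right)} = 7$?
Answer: $- 44490 \sqrt{1147} \approx -1.5068 \cdot 10^{6}$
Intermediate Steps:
$Q{\left(U,t \right)} = 7 + U + t$ ($Q{\left(U,t \right)} = \left(U + t\right) + 7 = 7 + U + t$)
$f = - \frac{1}{8898}$ ($f = \frac{1}{-8898} = - \frac{1}{8898} \approx -0.00011238$)
$\frac{\sqrt{28554 + Q{\left(22,-40 \right)} \left(-11\right)}}{f} = \frac{\sqrt{28554 + \left(7 + 22 - 40\right) \left(-11\right)}}{- \frac{1}{8898}} = \sqrt{28554 - -121} \left(-8898\right) = \sqrt{28554 + 121} \left(-8898\right) = \sqrt{28675} \left(-8898\right) = 5 \sqrt{1147} \left(-8898\right) = - 44490 \sqrt{1147}$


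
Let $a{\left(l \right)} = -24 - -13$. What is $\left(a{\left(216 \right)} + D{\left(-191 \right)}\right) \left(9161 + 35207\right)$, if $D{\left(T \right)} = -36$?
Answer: $-2085296$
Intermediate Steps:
$a{\left(l \right)} = -11$ ($a{\left(l \right)} = -24 + 13 = -11$)
$\left(a{\left(216 \right)} + D{\left(-191 \right)}\right) \left(9161 + 35207\right) = \left(-11 - 36\right) \left(9161 + 35207\right) = \left(-47\right) 44368 = -2085296$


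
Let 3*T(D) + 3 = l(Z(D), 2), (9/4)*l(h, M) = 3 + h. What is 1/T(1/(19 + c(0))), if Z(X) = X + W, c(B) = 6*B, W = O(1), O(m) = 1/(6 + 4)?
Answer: -2565/1367 ≈ -1.8764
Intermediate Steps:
O(m) = 1/10
W = 1/10 ≈ 0.10000
Z(X) = 1/10 + X (Z(X) = X + 1/10 = 1/10 + X)
l(h, M) = 4/3 + 4*h/9 (l(h, M) = 4*(3 + h)/9 = 4/3 + 4*h/9)
T(D) = -73/135 + 4*D/27 (T(D) = -1 + (4/3 + 4*(1/10 + D)/9)/3 = -1 + (4/3 + (2/45 + 4*D/9))/3 = -1 + (62/45 + 4*D/9)/3 = -1 + (62/135 + 4*D/27) = -73/135 + 4*D/27)
1/T(1/(19 + c(0))) = 1/(-73/135 + 4/(27*(19 + 6*0))) = 1/(-73/135 + 4/(27*(19 + 0))) = 1/(-73/135 + (4/27)/19) = 1/(-73/135 + (4/27)*(1/19)) = 1/(-73/135 + 4/513) = 1/(-1367/2565) = -2565/1367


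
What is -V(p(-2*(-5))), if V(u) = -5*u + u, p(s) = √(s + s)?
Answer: 8*√5 ≈ 17.889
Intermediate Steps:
p(s) = √2*√s (p(s) = √(2*s) = √2*√s)
V(u) = -4*u
-V(p(-2*(-5))) = -(-4)*√2*√(-2*(-5)) = -(-4)*√2*√10 = -(-4)*2*√5 = -(-8)*√5 = 8*√5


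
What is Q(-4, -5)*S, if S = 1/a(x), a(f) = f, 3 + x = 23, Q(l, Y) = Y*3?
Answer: -¾ ≈ -0.75000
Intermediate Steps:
Q(l, Y) = 3*Y
x = 20 (x = -3 + 23 = 20)
S = 1/20 ≈ 0.050000
Q(-4, -5)*S = (3*(-5))*(1/20) = -15*1/20 = -¾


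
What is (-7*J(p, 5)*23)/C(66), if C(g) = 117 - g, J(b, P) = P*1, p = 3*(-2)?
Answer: -805/51 ≈ -15.784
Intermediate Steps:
p = -6
J(b, P) = P
(-7*J(p, 5)*23)/C(66) = (-7*5*23)/(117 - 1*66) = (-35*23)/(117 - 66) = -805/51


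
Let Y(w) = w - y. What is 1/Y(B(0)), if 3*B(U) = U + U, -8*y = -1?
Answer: -8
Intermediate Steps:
y = ⅛ (y = -⅛*(-1) = ⅛ ≈ 0.12500)
B(U) = 2*U/3 (B(U) = (U + U)/3 = (2*U)/3 = 2*U/3)
Y(w) = -⅛ + w (Y(w) = w - 1*⅛ = w - ⅛ = -⅛ + w)
1/Y(B(0)) = 1/(-⅛ + (⅔)*0) = 1/(-⅛ + 0) = 1/(-⅛) = -8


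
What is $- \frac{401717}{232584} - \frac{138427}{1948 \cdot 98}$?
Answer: $- \frac{6805330471}{2775075996} \approx -2.4523$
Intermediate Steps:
$- \frac{401717}{232584} - \frac{138427}{1948 \cdot 98} = \left(-401717\right) \frac{1}{232584} - \frac{138427}{190904} = - \frac{401717}{232584} - \frac{138427}{190904} = - \frac{6805330471}{2775075996}$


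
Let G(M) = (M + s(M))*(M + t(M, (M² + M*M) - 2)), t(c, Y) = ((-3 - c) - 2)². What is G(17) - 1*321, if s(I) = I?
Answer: 16713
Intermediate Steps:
t(c, Y) = (-5 - c)²
G(M) = 2*M*(M + (5 + M)²) (G(M) = (M + M)*(M + (5 + M)²) = (2*M)*(M + (5 + M)²) = 2*M*(M + (5 + M)²))
G(17) - 1*321 = 2*17*(17 + (5 + 17)²) - 1*321 = 2*17*(17 + 22²) - 321 = 2*17*(17 + 484) - 321 = 2*17*501 - 321 = 17034 - 321 = 16713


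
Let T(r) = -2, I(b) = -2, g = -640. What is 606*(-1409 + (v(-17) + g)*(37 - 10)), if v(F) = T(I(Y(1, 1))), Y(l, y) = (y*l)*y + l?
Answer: -11358258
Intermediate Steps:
Y(l, y) = l + l*y**2 (Y(l, y) = (l*y)*y + l = l*y**2 + l = l + l*y**2)
v(F) = -2
606*(-1409 + (v(-17) + g)*(37 - 10)) = 606*(-1409 + (-2 - 640)*(37 - 10)) = 606*(-1409 - 642*27) = 606*(-1409 - 17334) = 606*(-18743) = -11358258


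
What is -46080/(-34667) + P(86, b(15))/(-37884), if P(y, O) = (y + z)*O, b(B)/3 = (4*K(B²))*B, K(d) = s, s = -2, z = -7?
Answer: 227635350/109443719 ≈ 2.0799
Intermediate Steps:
K(d) = -2
b(B) = -24*B (b(B) = 3*((4*(-2))*B) = 3*(-8*B) = -24*B)
P(y, O) = O*(-7 + y) (P(y, O) = (y - 7)*O = (-7 + y)*O = O*(-7 + y))
-46080/(-34667) + P(86, b(15))/(-37884) = -46080/(-34667) + ((-24*15)*(-7 + 86))/(-37884) = -46080*(-1/34667) - 360*79*(-1/37884) = 46080/34667 - 28440*(-1/37884) = 46080/34667 + 2370/3157 = 227635350/109443719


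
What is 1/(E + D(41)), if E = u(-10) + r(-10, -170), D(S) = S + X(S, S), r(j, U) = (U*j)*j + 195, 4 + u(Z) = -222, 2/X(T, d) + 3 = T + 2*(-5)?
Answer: -14/237859 ≈ -5.8858e-5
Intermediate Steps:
X(T, d) = 2/(-13 + T) (X(T, d) = 2/(-3 + (T + 2*(-5))) = 2/(-3 + (T - 10)) = 2/(-3 + (-10 + T)) = 2/(-13 + T))
u(Z) = -226 (u(Z) = -4 - 222 = -226)
r(j, U) = 195 + U*j² (r(j, U) = U*j² + 195 = 195 + U*j²)
D(S) = S + 2/(-13 + S)
E = -17031 (E = -226 + (195 - 170*(-10)²) = -226 + (195 - 170*100) = -226 + (195 - 17000) = -226 - 16805 = -17031)
1/(E + D(41)) = 1/(-17031 + (2 + 41*(-13 + 41))/(-13 + 41)) = 1/(-17031 + (2 + 41*28)/28) = 1/(-17031 + (2 + 1148)/28) = 1/(-17031 + (1/28)*1150) = 1/(-17031 + 575/14) = 1/(-237859/14) = -14/237859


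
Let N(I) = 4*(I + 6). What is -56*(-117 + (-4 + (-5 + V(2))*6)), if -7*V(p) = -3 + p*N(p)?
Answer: 11384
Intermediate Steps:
N(I) = 24 + 4*I (N(I) = 4*(6 + I) = 24 + 4*I)
V(p) = 3/7 - p*(24 + 4*p)/7 (V(p) = -(-3 + p*(24 + 4*p))/7 = 3/7 - p*(24 + 4*p)/7)
-56*(-117 + (-4 + (-5 + V(2))*6)) = -56*(-117 + (-4 + (-5 + (3/7 - 4/7*2*(6 + 2)))*6)) = -56*(-117 + (-4 + (-5 + (3/7 - 4/7*2*8))*6)) = -56*(-117 + (-4 + (-5 + (3/7 - 64/7))*6)) = -56*(-117 + (-4 + (-5 - 61/7)*6)) = -56*(-117 + (-4 - 96/7*6)) = -56*(-117 + (-4 - 576/7)) = -56*(-117 - 604/7) = -56*(-1423/7) = 11384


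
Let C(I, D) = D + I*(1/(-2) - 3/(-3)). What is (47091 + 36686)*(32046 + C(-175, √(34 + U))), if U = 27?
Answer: 5354774509/2 + 83777*√61 ≈ 2.6780e+9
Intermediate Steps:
C(I, D) = D + I/2 (C(I, D) = D + I*(1*(-½) - 3*(-⅓)) = D + I*(-½ + 1) = D + I*(½) = D + I/2)
(47091 + 36686)*(32046 + C(-175, √(34 + U))) = (47091 + 36686)*(32046 + (√(34 + 27) + (½)*(-175))) = 83777*(32046 + (√61 - 175/2)) = 83777*(32046 + (-175/2 + √61)) = 83777*(63917/2 + √61) = 5354774509/2 + 83777*√61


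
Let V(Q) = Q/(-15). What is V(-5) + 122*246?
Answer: 90037/3 ≈ 30012.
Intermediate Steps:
V(Q) = -Q/15 (V(Q) = Q*(-1/15) = -Q/15)
V(-5) + 122*246 = -1/15*(-5) + 122*246 = ⅓ + 30012 = 90037/3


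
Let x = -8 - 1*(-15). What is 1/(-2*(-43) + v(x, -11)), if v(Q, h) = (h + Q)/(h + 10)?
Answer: 1/90 ≈ 0.011111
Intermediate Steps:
x = 7 (x = -8 + 15 = 7)
v(Q, h) = (Q + h)/(10 + h)
1/(-2*(-43) + v(x, -11)) = 1/(-2*(-43) + (7 - 11)/(10 - 11)) = 1/(86 - 4/(-1)) = 1/(86 - 1*(-4)) = 1/(86 + 4) = 1/90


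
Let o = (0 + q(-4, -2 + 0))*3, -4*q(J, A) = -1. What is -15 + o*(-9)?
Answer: -87/4 ≈ -21.750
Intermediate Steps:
q(J, A) = 1/4 (q(J, A) = -1/4*(-1) = 1/4)
o = 3/4 (o = (0 + 1/4)*3 = (1/4)*3 = 3/4 ≈ 0.75000)
-15 + o*(-9) = -15 + (3/4)*(-9) = -15 - 27/4 = -87/4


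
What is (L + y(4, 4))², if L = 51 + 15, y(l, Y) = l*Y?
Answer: 6724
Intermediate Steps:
y(l, Y) = Y*l
L = 66
(L + y(4, 4))² = (66 + 4*4)² = (66 + 16)² = 82² = 6724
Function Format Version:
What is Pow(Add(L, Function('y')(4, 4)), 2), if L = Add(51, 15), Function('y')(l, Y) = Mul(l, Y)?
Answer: 6724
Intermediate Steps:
Function('y')(l, Y) = Mul(Y, l)
L = 66
Pow(Add(L, Function('y')(4, 4)), 2) = Pow(Add(66, Mul(4, 4)), 2) = Pow(Add(66, 16), 2) = Pow(82, 2) = 6724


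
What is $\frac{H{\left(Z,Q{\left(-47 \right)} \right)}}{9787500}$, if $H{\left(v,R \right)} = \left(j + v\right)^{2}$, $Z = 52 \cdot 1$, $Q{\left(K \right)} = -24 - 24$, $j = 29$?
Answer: $\frac{243}{362500} \approx 0.00067034$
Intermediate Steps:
$Q{\left(K \right)} = -48$
$Z = 52$
$H{\left(v,R \right)} = \left(29 + v\right)^{2}$
$\frac{H{\left(Z,Q{\left(-47 \right)} \right)}}{9787500} = \frac{\left(29 + 52\right)^{2}}{9787500} = 81^{2} \cdot \frac{1}{9787500} = 6561 \cdot \frac{1}{9787500} = \frac{243}{362500}$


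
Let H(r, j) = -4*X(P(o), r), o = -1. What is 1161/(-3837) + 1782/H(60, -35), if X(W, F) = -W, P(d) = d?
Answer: -1140363/2558 ≈ -445.80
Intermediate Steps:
H(r, j) = -4 (H(r, j) = -(-4)*(-1) = -4*1 = -4)
1161/(-3837) + 1782/H(60, -35) = 1161/(-3837) + 1782/(-4) = 1161*(-1/3837) + 1782*(-¼) = -387/1279 - 891/2 = -1140363/2558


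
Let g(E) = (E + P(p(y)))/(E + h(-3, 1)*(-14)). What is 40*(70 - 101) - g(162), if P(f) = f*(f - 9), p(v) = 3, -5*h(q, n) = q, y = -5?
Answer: -19855/16 ≈ -1240.9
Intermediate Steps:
h(q, n) = -q/5
P(f) = f*(-9 + f)
g(E) = (-18 + E)/(-42/5 + E) (g(E) = (E + 3*(-9 + 3))/(E - ⅕*(-3)*(-14)) = (E + 3*(-6))/(E + (⅗)*(-14)) = (E - 18)/(E - 42/5) = (-18 + E)/(-42/5 + E))
40*(70 - 101) - g(162) = 40*(70 - 101) - 5*(-18 + 162)/(-42 + 5*162) = 40*(-31) - 5*144/(-42 + 810) = -1240 - 5*144/768 = -1240 - 1*15/16 = -1240 - 15/16 = -19855/16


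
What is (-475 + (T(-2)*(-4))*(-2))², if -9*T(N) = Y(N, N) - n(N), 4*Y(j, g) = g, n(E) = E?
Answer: 2042041/9 ≈ 2.2689e+5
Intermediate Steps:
Y(j, g) = g/4
T(N) = N/12 (T(N) = -(N/4 - N)/9 = -(-1)*N/12 = N/12)
(-475 + (T(-2)*(-4))*(-2))² = (-475 + (((1/12)*(-2))*(-4))*(-2))² = (-475 - ⅙*(-4)*(-2))² = (-475 + (⅔)*(-2))² = (-475 - 4/3)² = (-1429/3)² = 2042041/9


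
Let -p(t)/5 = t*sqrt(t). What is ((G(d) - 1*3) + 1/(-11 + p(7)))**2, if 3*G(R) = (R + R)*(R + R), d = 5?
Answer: 16441524544/17867529 - 2991905*sqrt(7)/11911686 ≈ 919.53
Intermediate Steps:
p(t) = -5*t**(3/2) (p(t) = -5*t*sqrt(t) = -5*t**(3/2))
G(R) = 4*R**2/3 (G(R) = ((R + R)*(R + R))/3 = ((2*R)*(2*R))/3 = (4*R**2)/3 = 4*R**2/3)
((G(d) - 1*3) + 1/(-11 + p(7)))**2 = (((4/3)*5**2 - 1*3) + 1/(-11 - 35*sqrt(7)))**2 = (((4/3)*25 - 3) + 1/(-11 - 35*sqrt(7)))**2 = ((100/3 - 3) + 1/(-11 - 35*sqrt(7)))**2 = (91/3 + 1/(-11 - 35*sqrt(7)))**2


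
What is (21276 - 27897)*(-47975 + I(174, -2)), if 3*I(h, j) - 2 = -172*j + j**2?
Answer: 316870025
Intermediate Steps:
I(h, j) = 2/3 - 172*j/3 + j**2/3 (I(h, j) = 2/3 + (-172*j + j**2)/3 = 2/3 + (j**2 - 172*j)/3 = 2/3 + (-172*j/3 + j**2/3) = 2/3 - 172*j/3 + j**2/3)
(21276 - 27897)*(-47975 + I(174, -2)) = (21276 - 27897)*(-47975 + (2/3 - 172/3*(-2) + (1/3)*(-2)**2)) = -6621*(-47975 + (2/3 + 344/3 + (1/3)*4)) = -6621*(-47975 + (2/3 + 344/3 + 4/3)) = -6621*(-47975 + 350/3) = -6621*(-143575/3) = 316870025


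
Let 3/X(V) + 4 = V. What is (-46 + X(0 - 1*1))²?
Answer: 54289/25 ≈ 2171.6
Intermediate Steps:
X(V) = 3/(-4 + V)
(-46 + X(0 - 1*1))² = (-46 + 3/(-4 + (0 - 1*1)))² = (-46 + 3/(-4 + (0 - 1)))² = (-46 + 3/(-4 - 1))² = (-46 + 3/(-5))² = (-46 + 3*(-⅕))² = (-46 - ⅗)² = (-233/5)² = 54289/25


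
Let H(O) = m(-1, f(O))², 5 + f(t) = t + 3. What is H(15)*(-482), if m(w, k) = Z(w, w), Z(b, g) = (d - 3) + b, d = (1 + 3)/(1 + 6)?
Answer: -277632/49 ≈ -5666.0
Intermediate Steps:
d = 4/7 ≈ 0.57143
f(t) = -2 + t (f(t) = -5 + (t + 3) = -5 + (3 + t) = -2 + t)
Z(b, g) = -17/7 + b (Z(b, g) = (4/7 - 3) + b = -17/7 + b)
m(w, k) = -17/7 + w
H(O) = 576/49 (H(O) = (-17/7 - 1)² = (-24/7)² = 576/49)
H(15)*(-482) = (576/49)*(-482) = -277632/49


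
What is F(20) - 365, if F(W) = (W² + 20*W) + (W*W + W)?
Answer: 855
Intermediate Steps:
F(W) = 2*W² + 21*W (F(W) = (W² + 20*W) + (W² + W) = (W² + 20*W) + (W + W²) = 2*W² + 21*W)
F(20) - 365 = 20*(21 + 2*20) - 365 = 20*(21 + 40) - 365 = 20*61 - 365 = 1220 - 365 = 855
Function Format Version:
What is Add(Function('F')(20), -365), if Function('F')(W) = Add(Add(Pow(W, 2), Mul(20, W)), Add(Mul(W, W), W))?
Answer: 855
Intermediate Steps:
Function('F')(W) = Add(Mul(2, Pow(W, 2)), Mul(21, W)) (Function('F')(W) = Add(Add(Pow(W, 2), Mul(20, W)), Add(Pow(W, 2), W)) = Add(Add(Pow(W, 2), Mul(20, W)), Add(W, Pow(W, 2))) = Add(Mul(2, Pow(W, 2)), Mul(21, W)))
Add(Function('F')(20), -365) = Add(Mul(20, Add(21, Mul(2, 20))), -365) = Add(Mul(20, Add(21, 40)), -365) = Add(Mul(20, 61), -365) = Add(1220, -365) = 855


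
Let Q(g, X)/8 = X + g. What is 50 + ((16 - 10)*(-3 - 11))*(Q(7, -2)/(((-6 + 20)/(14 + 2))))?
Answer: -3790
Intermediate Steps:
Q(g, X) = 8*X + 8*g (Q(g, X) = 8*(X + g) = 8*X + 8*g)
50 + ((16 - 10)*(-3 - 11))*(Q(7, -2)/(((-6 + 20)/(14 + 2)))) = 50 + ((16 - 10)*(-3 - 11))*((8*(-2) + 8*7)/(((-6 + 20)/(14 + 2)))) = 50 + (6*(-14))*((-16 + 56)/((14/16))) = 50 - 3360/(14*(1/16)) = 50 - 3360/7/8 = 50 - 3360*8/7 = 50 - 84*320/7 = 50 - 3840 = -3790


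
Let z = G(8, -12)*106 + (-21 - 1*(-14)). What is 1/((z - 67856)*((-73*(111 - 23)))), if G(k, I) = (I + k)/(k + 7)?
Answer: 15/6542002456 ≈ 2.2929e-9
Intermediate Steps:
G(k, I) = (I + k)/(7 + k)
z = -529/15 (z = ((-12 + 8)/(7 + 8))*106 + (-21 - 1*(-14)) = (-4/15)*106 + (-21 + 14) = ((1/15)*(-4))*106 - 7 = -4/15*106 - 7 = -424/15 - 7 = -529/15 ≈ -35.267)
1/((z - 67856)*((-73*(111 - 23)))) = 1/((-529/15 - 67856)*((-73*(111 - 23)))) = 1/((-1018369/15)*((-73*88))) = -15/1018369/(-6424) = -15/1018369*(-1/6424) = 15/6542002456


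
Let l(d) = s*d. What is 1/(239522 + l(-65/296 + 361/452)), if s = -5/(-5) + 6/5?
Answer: 167240/40057872339 ≈ 4.1750e-6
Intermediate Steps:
s = 11/5 (s = -5*(-⅕) + 6*(⅕) = 1 + 6/5 = 11/5 ≈ 2.2000)
l(d) = 11*d/5
1/(239522 + l(-65/296 + 361/452)) = 1/(239522 + 11*(-65/296 + 361/452)/5) = 1/(239522 + (11/5)*(19369/33448)) = 1/(239522 + 213059/167240) = 1/(40057872339/167240) = 167240/40057872339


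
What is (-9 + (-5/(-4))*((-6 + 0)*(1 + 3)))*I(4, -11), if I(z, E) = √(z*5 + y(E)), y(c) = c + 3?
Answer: -78*√3 ≈ -135.10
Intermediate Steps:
y(c) = 3 + c
I(z, E) = √(3 + E + 5*z) (I(z, E) = √(z*5 + (3 + E)) = √(5*z + (3 + E)) = √(3 + E + 5*z))
(-9 + (-5/(-4))*((-6 + 0)*(1 + 3)))*I(4, -11) = (-9 + (-5/(-4))*((-6 + 0)*(1 + 3)))*√(3 - 11 + 5*4) = (-9 + (-5*(-¼))*(-6*4))*√(3 - 11 + 20) = (-9 + (5/4)*(-24))*√12 = (-9 - 30)*(2*√3) = -78*√3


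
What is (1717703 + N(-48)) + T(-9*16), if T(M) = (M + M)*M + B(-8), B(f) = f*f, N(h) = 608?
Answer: 1759847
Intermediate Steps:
B(f) = f²
T(M) = 64 + 2*M² (T(M) = (M + M)*M + (-8)² = (2*M)*M + 64 = 2*M² + 64 = 64 + 2*M²)
(1717703 + N(-48)) + T(-9*16) = (1717703 + 608) + (64 + 2*(-9*16)²) = 1718311 + (64 + 2*(-144)²) = 1718311 + (64 + 2*20736) = 1718311 + (64 + 41472) = 1718311 + 41536 = 1759847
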